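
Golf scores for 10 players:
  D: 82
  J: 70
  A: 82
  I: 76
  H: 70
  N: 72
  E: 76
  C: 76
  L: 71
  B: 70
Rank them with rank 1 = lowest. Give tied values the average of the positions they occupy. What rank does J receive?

2

Sorted (ascending): 70, 70, 70, 71, 72, 76, 76, 76, 82, 82
The 3 values of 70 occupy positions 1–3 → average rank 2.
The 3 values of 76 occupy positions 6–8 → average rank 7.
The 2 values of 82 occupy positions 9–10 → average rank (9+10)/2 = 9.5.
J has value 70 → rank 2.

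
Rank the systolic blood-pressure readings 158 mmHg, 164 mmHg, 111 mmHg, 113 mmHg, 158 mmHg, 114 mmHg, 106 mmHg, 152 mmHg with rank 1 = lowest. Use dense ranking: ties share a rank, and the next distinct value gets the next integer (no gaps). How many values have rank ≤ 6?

7

Sorted (ascending): 106, 111, 113, 114, 152, 158, 158, 164
The 2 values of 158 share dense rank 6.
Remaining distinct values take the next consecutive integers.
Ranks ≤ 6: {1, 2, 3, 4, 5, 6, 6} → 7 values.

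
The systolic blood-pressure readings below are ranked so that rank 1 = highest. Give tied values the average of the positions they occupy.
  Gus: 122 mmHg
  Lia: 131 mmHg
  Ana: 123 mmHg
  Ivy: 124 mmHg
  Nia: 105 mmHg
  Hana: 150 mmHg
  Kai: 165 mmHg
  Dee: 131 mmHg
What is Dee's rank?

3.5

Sorted (descending): 165, 150, 131, 131, 124, 123, 122, 105
The 2 values of 131 occupy positions 3–4 → average rank (3+4)/2 = 3.5.
Dee has value 131 mmHg → rank 3.5.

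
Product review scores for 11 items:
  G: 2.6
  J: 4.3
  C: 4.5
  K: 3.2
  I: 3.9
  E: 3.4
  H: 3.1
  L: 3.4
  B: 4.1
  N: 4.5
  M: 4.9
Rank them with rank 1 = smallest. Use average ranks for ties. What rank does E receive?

Sorted (ascending): 2.6, 3.1, 3.2, 3.4, 3.4, 3.9, 4.1, 4.3, 4.5, 4.5, 4.9
The 2 values of 3.4 occupy positions 4–5 → average rank (4+5)/2 = 4.5.
The 2 values of 4.5 occupy positions 9–10 → average rank (9+10)/2 = 9.5.
E has value 3.4 → rank 4.5.

4.5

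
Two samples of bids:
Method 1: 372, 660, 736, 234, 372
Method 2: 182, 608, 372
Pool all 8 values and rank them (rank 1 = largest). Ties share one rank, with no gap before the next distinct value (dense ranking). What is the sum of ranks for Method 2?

13

Sorted (descending): 736, 660, 608, 372, 372, 372, 234, 182
The 3 values of 372 share dense rank 4.
Remaining distinct values take the next consecutive integers.
Method 2 values → pooled ranks: 182→6, 608→3, 372→4
Rank sum = 6 + 3 + 4 = 13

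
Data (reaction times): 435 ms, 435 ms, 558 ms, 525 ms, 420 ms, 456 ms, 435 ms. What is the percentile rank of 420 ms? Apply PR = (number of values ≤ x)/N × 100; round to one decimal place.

14.3

N = 7.
Strictly below 420: 0. Equal to 420: 1.
PR = 1/7 × 100 = 14.3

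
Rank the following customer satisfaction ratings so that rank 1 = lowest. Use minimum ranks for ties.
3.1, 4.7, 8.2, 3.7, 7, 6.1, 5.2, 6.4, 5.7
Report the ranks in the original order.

Sorted (ascending): 3.1, 3.7, 4.7, 5.2, 5.7, 6.1, 6.4, 7, 8.2
No ties — each value takes its position as its rank.

1, 3, 9, 2, 8, 6, 4, 7, 5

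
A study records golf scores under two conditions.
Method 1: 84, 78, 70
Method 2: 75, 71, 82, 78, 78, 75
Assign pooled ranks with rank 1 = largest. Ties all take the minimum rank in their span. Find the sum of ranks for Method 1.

13

Sorted (descending): 84, 82, 78, 78, 78, 75, 75, 71, 70
The 3 values of 78 occupy positions 3–5 → each gets rank 3.
The 2 values of 75 occupy positions 6–7 → each gets rank 6.
Method 1 values → pooled ranks: 84→1, 78→3, 70→9
Rank sum = 1 + 3 + 9 = 13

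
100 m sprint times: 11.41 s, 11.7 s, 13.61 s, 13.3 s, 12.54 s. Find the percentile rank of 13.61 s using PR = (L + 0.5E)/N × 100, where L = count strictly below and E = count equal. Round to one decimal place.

N = 5.
Strictly below 13.61: 4. Equal to 13.61: 1.
PR = (4 + 0.5·1)/5 × 100 = 90.0

90.0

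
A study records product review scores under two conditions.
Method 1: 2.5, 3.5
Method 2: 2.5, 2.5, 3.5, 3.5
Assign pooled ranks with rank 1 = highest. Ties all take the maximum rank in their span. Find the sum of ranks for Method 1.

Sorted (descending): 3.5, 3.5, 3.5, 2.5, 2.5, 2.5
The 3 values of 3.5 occupy positions 1–3 → each gets rank 3.
The 3 values of 2.5 occupy positions 4–6 → each gets rank 6.
Method 1 values → pooled ranks: 2.5→6, 3.5→3
Rank sum = 6 + 3 = 9

9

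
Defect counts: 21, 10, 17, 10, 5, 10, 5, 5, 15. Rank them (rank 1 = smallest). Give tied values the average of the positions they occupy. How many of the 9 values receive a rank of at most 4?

3

Sorted (ascending): 5, 5, 5, 10, 10, 10, 15, 17, 21
The 3 values of 5 occupy positions 1–3 → average rank 2.
The 3 values of 10 occupy positions 4–6 → average rank 5.
Ranks ≤ 4: {2, 2, 2} → 3 values.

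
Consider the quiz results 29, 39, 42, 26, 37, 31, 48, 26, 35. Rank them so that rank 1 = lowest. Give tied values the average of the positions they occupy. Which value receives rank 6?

Sorted (ascending): 26, 26, 29, 31, 35, 37, 39, 42, 48
The 2 values of 26 occupy positions 1–2 → average rank (1+2)/2 = 1.5.
Rank 6 → value 37.

37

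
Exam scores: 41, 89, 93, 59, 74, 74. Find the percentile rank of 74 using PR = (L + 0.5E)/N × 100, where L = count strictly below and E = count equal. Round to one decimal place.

N = 6.
Strictly below 74: 2. Equal to 74: 2.
PR = (2 + 0.5·2)/6 × 100 = 50.0

50.0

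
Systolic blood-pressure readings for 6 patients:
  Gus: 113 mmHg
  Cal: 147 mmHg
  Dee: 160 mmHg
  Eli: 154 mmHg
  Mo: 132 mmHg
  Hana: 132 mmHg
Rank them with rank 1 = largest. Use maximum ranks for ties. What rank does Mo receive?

Sorted (descending): 160, 154, 147, 132, 132, 113
The 2 values of 132 occupy positions 4–5 → each gets rank 5.
Mo has value 132 mmHg → rank 5.

5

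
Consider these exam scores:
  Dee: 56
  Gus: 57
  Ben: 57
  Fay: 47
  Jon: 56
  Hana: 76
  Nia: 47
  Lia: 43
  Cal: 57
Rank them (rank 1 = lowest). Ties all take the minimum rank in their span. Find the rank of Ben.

Sorted (ascending): 43, 47, 47, 56, 56, 57, 57, 57, 76
The 2 values of 47 occupy positions 2–3 → each gets rank 2.
The 2 values of 56 occupy positions 4–5 → each gets rank 4.
The 3 values of 57 occupy positions 6–8 → each gets rank 6.
Ben has value 57 → rank 6.

6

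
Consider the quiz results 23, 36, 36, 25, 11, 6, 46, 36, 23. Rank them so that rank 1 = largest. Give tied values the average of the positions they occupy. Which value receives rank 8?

11

Sorted (descending): 46, 36, 36, 36, 25, 23, 23, 11, 6
The 3 values of 36 occupy positions 2–4 → average rank 3.
The 2 values of 23 occupy positions 6–7 → average rank (6+7)/2 = 6.5.
Rank 8 → value 11.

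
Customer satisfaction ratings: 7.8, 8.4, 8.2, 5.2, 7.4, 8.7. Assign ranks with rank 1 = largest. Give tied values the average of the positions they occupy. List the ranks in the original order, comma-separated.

Sorted (descending): 8.7, 8.4, 8.2, 7.8, 7.4, 5.2
No ties — each value takes its position as its rank.

4, 2, 3, 6, 5, 1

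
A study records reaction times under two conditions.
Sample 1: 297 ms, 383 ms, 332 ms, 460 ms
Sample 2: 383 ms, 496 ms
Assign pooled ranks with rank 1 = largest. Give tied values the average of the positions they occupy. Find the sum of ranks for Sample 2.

Sorted (descending): 496, 460, 383, 383, 332, 297
The 2 values of 383 occupy positions 3–4 → average rank (3+4)/2 = 3.5.
Sample 2 values → pooled ranks: 383→3.5, 496→1
Rank sum = 3.5 + 1 = 4.5

4.5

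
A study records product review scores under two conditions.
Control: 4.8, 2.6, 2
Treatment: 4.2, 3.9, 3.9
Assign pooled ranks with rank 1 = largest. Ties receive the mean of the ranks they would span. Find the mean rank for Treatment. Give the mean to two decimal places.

3.00

Sorted (descending): 4.8, 4.2, 3.9, 3.9, 2.6, 2
The 2 values of 3.9 occupy positions 3–4 → average rank (3+4)/2 = 3.5.
Treatment values → pooled ranks: 4.2→2, 3.9→3.5, 3.9→3.5
Mean rank = (2 + 3.5 + 3.5) / 3 = 3.00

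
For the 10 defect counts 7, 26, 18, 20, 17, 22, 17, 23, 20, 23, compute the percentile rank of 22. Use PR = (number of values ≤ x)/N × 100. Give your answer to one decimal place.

N = 10.
Strictly below 22: 6. Equal to 22: 1.
PR = 7/10 × 100 = 70.0

70.0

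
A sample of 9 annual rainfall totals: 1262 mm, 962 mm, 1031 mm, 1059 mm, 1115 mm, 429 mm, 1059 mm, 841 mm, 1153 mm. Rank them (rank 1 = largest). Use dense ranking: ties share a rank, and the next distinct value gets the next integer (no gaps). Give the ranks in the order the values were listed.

Sorted (descending): 1262, 1153, 1115, 1059, 1059, 1031, 962, 841, 429
The 2 values of 1059 share dense rank 4.
Remaining distinct values take the next consecutive integers.

1, 6, 5, 4, 3, 8, 4, 7, 2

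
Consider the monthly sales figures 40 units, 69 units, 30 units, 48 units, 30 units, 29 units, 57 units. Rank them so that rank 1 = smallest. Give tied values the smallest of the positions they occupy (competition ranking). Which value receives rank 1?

Sorted (ascending): 29, 30, 30, 40, 48, 57, 69
The 2 values of 30 occupy positions 2–3 → each gets rank 2.
Rank 1 → value 29.

29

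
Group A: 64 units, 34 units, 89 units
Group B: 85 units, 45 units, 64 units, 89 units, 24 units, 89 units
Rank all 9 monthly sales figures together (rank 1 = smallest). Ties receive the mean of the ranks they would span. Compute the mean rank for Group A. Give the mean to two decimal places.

Sorted (ascending): 24, 34, 45, 64, 64, 85, 89, 89, 89
The 2 values of 64 occupy positions 4–5 → average rank (4+5)/2 = 4.5.
The 3 values of 89 occupy positions 7–9 → average rank 8.
Group A values → pooled ranks: 64→4.5, 34→2, 89→8
Mean rank = (4.5 + 2 + 8) / 3 = 4.83

4.83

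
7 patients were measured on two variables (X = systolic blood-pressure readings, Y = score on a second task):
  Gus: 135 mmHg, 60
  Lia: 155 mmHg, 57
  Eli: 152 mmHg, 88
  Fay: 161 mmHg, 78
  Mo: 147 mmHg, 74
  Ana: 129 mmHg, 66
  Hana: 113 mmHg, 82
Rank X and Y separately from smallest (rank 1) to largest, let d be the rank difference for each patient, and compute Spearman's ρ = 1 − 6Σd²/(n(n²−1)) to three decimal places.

Ranks of variable 1: 3, 6, 5, 7, 4, 2, 1
Ranks of variable 2: 2, 1, 7, 5, 4, 3, 6
d = r₁ − r₂: 1, 5, -2, 2, 0, -1, -5
d²: 1, 25, 4, 4, 0, 1, 25; Σd² = 60
ρ = 1 − 6·60/(7·48) = 1 − 360/336 = -0.071

-0.071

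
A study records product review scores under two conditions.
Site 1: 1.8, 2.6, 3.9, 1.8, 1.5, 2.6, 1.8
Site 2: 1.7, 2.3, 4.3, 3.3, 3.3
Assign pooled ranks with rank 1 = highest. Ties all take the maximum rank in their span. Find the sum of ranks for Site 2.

Sorted (descending): 4.3, 3.9, 3.3, 3.3, 2.6, 2.6, 2.3, 1.8, 1.8, 1.8, 1.7, 1.5
The 2 values of 3.3 occupy positions 3–4 → each gets rank 4.
The 2 values of 2.6 occupy positions 5–6 → each gets rank 6.
The 3 values of 1.8 occupy positions 8–10 → each gets rank 10.
Site 2 values → pooled ranks: 1.7→11, 2.3→7, 4.3→1, 3.3→4, 3.3→4
Rank sum = 11 + 7 + 1 + 4 + 4 = 27

27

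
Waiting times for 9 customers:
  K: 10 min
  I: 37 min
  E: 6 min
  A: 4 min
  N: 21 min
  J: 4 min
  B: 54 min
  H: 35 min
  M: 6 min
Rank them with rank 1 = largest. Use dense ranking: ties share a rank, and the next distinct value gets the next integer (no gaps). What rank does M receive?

6

Sorted (descending): 54, 37, 35, 21, 10, 6, 6, 4, 4
The 2 values of 6 share dense rank 6.
The 2 values of 4 share dense rank 7.
Remaining distinct values take the next consecutive integers.
M has value 6 min → rank 6.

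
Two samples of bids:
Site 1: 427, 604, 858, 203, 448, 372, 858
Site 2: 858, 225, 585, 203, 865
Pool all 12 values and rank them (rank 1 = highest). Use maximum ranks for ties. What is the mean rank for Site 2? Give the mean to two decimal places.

6.60

Sorted (descending): 865, 858, 858, 858, 604, 585, 448, 427, 372, 225, 203, 203
The 3 values of 858 occupy positions 2–4 → each gets rank 4.
The 2 values of 203 occupy positions 11–12 → each gets rank 12.
Site 2 values → pooled ranks: 858→4, 225→10, 585→6, 203→12, 865→1
Mean rank = (4 + 10 + 6 + 12 + 1) / 5 = 6.60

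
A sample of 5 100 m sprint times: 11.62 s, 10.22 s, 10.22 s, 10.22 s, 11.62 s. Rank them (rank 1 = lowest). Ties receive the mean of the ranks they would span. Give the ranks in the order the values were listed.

Sorted (ascending): 10.22, 10.22, 10.22, 11.62, 11.62
The 3 values of 10.22 occupy positions 1–3 → average rank 2.
The 2 values of 11.62 occupy positions 4–5 → average rank (4+5)/2 = 4.5.

4.5, 2, 2, 2, 4.5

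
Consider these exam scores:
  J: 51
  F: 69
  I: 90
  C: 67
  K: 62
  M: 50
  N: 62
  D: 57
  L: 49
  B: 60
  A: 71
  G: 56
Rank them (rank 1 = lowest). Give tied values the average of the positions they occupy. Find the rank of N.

Sorted (ascending): 49, 50, 51, 56, 57, 60, 62, 62, 67, 69, 71, 90
The 2 values of 62 occupy positions 7–8 → average rank (7+8)/2 = 7.5.
N has value 62 → rank 7.5.

7.5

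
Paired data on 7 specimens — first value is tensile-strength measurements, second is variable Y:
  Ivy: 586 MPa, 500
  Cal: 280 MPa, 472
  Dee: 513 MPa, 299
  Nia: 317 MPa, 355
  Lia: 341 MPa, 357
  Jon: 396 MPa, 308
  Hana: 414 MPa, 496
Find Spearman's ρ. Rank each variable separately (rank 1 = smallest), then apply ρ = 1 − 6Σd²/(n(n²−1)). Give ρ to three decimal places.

0.143

Ranks of variable 1: 7, 1, 6, 2, 3, 4, 5
Ranks of variable 2: 7, 5, 1, 3, 4, 2, 6
d = r₁ − r₂: 0, -4, 5, -1, -1, 2, -1
d²: 0, 16, 25, 1, 1, 4, 1; Σd² = 48
ρ = 1 − 6·48/(7·48) = 1 − 288/336 = 0.143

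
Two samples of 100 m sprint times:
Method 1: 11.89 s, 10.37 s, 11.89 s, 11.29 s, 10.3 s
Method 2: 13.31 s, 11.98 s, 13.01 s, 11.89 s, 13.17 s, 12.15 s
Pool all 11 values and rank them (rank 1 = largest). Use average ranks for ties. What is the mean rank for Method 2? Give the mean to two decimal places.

3.67

Sorted (descending): 13.31, 13.17, 13.01, 12.15, 11.98, 11.89, 11.89, 11.89, 11.29, 10.37, 10.3
The 3 values of 11.89 occupy positions 6–8 → average rank 7.
Method 2 values → pooled ranks: 13.31→1, 11.98→5, 13.01→3, 11.89→7, 13.17→2, 12.15→4
Mean rank = (1 + 5 + 3 + 7 + 2 + 4) / 6 = 3.67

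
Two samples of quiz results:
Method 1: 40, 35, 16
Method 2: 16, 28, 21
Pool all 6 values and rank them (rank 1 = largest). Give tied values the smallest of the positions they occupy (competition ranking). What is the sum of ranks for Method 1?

8

Sorted (descending): 40, 35, 28, 21, 16, 16
The 2 values of 16 occupy positions 5–6 → each gets rank 5.
Method 1 values → pooled ranks: 40→1, 35→2, 16→5
Rank sum = 1 + 2 + 5 = 8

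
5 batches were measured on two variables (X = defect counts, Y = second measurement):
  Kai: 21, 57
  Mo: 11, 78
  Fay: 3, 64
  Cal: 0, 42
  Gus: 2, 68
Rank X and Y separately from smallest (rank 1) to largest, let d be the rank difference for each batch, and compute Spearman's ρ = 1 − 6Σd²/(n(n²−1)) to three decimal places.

Ranks of variable 1: 5, 4, 3, 1, 2
Ranks of variable 2: 2, 5, 3, 1, 4
d = r₁ − r₂: 3, -1, 0, 0, -2
d²: 9, 1, 0, 0, 4; Σd² = 14
ρ = 1 − 6·14/(5·24) = 1 − 84/120 = 0.300

0.300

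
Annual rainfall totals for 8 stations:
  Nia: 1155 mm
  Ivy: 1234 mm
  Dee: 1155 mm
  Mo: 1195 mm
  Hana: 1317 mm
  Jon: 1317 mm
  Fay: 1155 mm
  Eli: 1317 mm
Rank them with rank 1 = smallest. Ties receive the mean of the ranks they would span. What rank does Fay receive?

Sorted (ascending): 1155, 1155, 1155, 1195, 1234, 1317, 1317, 1317
The 3 values of 1155 occupy positions 1–3 → average rank 2.
The 3 values of 1317 occupy positions 6–8 → average rank 7.
Fay has value 1155 mm → rank 2.

2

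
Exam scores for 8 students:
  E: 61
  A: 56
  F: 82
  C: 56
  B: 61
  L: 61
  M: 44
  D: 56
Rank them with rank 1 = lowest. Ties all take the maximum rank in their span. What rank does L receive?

7

Sorted (ascending): 44, 56, 56, 56, 61, 61, 61, 82
The 3 values of 56 occupy positions 2–4 → each gets rank 4.
The 3 values of 61 occupy positions 5–7 → each gets rank 7.
L has value 61 → rank 7.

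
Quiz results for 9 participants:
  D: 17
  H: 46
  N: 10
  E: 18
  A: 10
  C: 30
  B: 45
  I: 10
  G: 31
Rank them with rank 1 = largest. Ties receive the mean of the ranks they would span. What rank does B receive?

Sorted (descending): 46, 45, 31, 30, 18, 17, 10, 10, 10
The 3 values of 10 occupy positions 7–9 → average rank 8.
B has value 45 → rank 2.

2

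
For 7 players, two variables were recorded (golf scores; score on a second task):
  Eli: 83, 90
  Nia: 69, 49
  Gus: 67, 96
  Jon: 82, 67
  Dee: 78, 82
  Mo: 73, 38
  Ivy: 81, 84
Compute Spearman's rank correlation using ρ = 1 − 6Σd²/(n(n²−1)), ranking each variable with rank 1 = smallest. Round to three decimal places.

0.107

Ranks of variable 1: 7, 2, 1, 6, 4, 3, 5
Ranks of variable 2: 6, 2, 7, 3, 4, 1, 5
d = r₁ − r₂: 1, 0, -6, 3, 0, 2, 0
d²: 1, 0, 36, 9, 0, 4, 0; Σd² = 50
ρ = 1 − 6·50/(7·48) = 1 − 300/336 = 0.107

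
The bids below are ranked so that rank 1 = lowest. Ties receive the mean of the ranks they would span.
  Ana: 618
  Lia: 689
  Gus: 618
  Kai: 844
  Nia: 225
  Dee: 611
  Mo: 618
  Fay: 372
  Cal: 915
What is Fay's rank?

Sorted (ascending): 225, 372, 611, 618, 618, 618, 689, 844, 915
The 3 values of 618 occupy positions 4–6 → average rank 5.
Fay has value 372 → rank 2.

2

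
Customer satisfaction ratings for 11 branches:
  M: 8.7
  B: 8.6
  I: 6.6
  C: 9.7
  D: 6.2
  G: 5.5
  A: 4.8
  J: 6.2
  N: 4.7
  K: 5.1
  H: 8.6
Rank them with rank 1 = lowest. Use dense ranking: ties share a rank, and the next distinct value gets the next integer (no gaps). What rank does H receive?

Sorted (ascending): 4.7, 4.8, 5.1, 5.5, 6.2, 6.2, 6.6, 8.6, 8.6, 8.7, 9.7
The 2 values of 6.2 share dense rank 5.
The 2 values of 8.6 share dense rank 7.
Remaining distinct values take the next consecutive integers.
H has value 8.6 → rank 7.

7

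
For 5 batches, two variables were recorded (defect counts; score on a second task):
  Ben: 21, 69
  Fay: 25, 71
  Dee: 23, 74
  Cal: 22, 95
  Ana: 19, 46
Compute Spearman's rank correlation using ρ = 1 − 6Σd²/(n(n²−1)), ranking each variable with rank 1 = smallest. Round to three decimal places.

0.600

Ranks of variable 1: 2, 5, 4, 3, 1
Ranks of variable 2: 2, 3, 4, 5, 1
d = r₁ − r₂: 0, 2, 0, -2, 0
d²: 0, 4, 0, 4, 0; Σd² = 8
ρ = 1 − 6·8/(5·24) = 1 − 48/120 = 0.600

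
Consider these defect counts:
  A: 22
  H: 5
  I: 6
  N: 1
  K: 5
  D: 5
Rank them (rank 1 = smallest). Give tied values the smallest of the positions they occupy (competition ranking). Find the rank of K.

Sorted (ascending): 1, 5, 5, 5, 6, 22
The 3 values of 5 occupy positions 2–4 → each gets rank 2.
K has value 5 → rank 2.

2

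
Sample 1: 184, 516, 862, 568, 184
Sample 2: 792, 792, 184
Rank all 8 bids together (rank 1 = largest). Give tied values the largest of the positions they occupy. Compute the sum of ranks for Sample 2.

14

Sorted (descending): 862, 792, 792, 568, 516, 184, 184, 184
The 2 values of 792 occupy positions 2–3 → each gets rank 3.
The 3 values of 184 occupy positions 6–8 → each gets rank 8.
Sample 2 values → pooled ranks: 792→3, 792→3, 184→8
Rank sum = 3 + 3 + 8 = 14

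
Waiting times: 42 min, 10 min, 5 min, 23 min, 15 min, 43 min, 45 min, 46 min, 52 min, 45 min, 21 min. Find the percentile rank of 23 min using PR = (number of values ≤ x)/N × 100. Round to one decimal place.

45.5

N = 11.
Strictly below 23: 4. Equal to 23: 1.
PR = 5/11 × 100 = 45.5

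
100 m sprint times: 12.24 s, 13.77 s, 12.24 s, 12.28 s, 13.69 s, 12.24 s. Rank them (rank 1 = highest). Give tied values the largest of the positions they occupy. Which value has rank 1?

13.77

Sorted (descending): 13.77, 13.69, 12.28, 12.24, 12.24, 12.24
The 3 values of 12.24 occupy positions 4–6 → each gets rank 6.
Rank 1 → value 13.77.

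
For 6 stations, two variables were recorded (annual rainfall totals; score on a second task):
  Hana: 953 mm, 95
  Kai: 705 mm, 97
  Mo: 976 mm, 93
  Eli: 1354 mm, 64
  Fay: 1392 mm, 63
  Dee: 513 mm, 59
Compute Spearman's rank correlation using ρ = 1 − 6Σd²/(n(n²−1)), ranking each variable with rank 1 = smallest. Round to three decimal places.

-0.143

Ranks of variable 1: 3, 2, 4, 5, 6, 1
Ranks of variable 2: 5, 6, 4, 3, 2, 1
d = r₁ − r₂: -2, -4, 0, 2, 4, 0
d²: 4, 16, 0, 4, 16, 0; Σd² = 40
ρ = 1 − 6·40/(6·35) = 1 − 240/210 = -0.143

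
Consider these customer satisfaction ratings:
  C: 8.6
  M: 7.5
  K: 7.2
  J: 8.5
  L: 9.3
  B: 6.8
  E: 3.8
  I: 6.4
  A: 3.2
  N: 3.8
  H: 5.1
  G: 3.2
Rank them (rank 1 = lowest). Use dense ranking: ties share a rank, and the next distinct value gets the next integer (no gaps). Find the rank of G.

Sorted (ascending): 3.2, 3.2, 3.8, 3.8, 5.1, 6.4, 6.8, 7.2, 7.5, 8.5, 8.6, 9.3
The 2 values of 3.2 share dense rank 1.
The 2 values of 3.8 share dense rank 2.
Remaining distinct values take the next consecutive integers.
G has value 3.2 → rank 1.

1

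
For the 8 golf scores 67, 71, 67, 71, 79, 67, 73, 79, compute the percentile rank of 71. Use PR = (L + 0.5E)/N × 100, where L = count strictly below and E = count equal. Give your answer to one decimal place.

50.0

N = 8.
Strictly below 71: 3. Equal to 71: 2.
PR = (3 + 0.5·2)/8 × 100 = 50.0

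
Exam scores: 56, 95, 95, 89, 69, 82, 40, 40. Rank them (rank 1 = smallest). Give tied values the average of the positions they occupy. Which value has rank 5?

82

Sorted (ascending): 40, 40, 56, 69, 82, 89, 95, 95
The 2 values of 40 occupy positions 1–2 → average rank (1+2)/2 = 1.5.
The 2 values of 95 occupy positions 7–8 → average rank (7+8)/2 = 7.5.
Rank 5 → value 82.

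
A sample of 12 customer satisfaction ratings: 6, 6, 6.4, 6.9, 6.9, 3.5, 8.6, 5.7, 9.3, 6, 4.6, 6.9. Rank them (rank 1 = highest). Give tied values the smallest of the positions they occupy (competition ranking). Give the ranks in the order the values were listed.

7, 7, 6, 3, 3, 12, 2, 10, 1, 7, 11, 3

Sorted (descending): 9.3, 8.6, 6.9, 6.9, 6.9, 6.4, 6, 6, 6, 5.7, 4.6, 3.5
The 3 values of 6.9 occupy positions 3–5 → each gets rank 3.
The 3 values of 6 occupy positions 7–9 → each gets rank 7.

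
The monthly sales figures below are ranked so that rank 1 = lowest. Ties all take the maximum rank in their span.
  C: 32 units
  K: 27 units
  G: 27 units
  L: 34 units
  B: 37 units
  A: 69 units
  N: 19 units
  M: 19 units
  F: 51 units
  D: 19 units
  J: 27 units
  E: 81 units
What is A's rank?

11

Sorted (ascending): 19, 19, 19, 27, 27, 27, 32, 34, 37, 51, 69, 81
The 3 values of 19 occupy positions 1–3 → each gets rank 3.
The 3 values of 27 occupy positions 4–6 → each gets rank 6.
A has value 69 units → rank 11.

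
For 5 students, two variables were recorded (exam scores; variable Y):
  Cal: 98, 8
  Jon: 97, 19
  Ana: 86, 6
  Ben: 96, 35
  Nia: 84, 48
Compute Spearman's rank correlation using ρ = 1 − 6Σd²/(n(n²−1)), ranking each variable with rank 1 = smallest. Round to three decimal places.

Ranks of variable 1: 5, 4, 2, 3, 1
Ranks of variable 2: 2, 3, 1, 4, 5
d = r₁ − r₂: 3, 1, 1, -1, -4
d²: 9, 1, 1, 1, 16; Σd² = 28
ρ = 1 − 6·28/(5·24) = 1 − 168/120 = -0.400

-0.400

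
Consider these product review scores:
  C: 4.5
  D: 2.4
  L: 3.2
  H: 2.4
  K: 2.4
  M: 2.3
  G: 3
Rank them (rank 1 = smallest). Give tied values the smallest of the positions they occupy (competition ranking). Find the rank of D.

2

Sorted (ascending): 2.3, 2.4, 2.4, 2.4, 3, 3.2, 4.5
The 3 values of 2.4 occupy positions 2–4 → each gets rank 2.
D has value 2.4 → rank 2.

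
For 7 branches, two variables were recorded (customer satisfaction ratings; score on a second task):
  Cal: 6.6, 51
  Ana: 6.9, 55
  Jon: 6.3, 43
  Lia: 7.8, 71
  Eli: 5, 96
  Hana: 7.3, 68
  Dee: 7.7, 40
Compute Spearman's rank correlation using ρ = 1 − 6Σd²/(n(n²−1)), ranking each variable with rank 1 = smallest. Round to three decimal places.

-0.107

Ranks of variable 1: 3, 4, 2, 7, 1, 5, 6
Ranks of variable 2: 3, 4, 2, 6, 7, 5, 1
d = r₁ − r₂: 0, 0, 0, 1, -6, 0, 5
d²: 0, 0, 0, 1, 36, 0, 25; Σd² = 62
ρ = 1 − 6·62/(7·48) = 1 − 372/336 = -0.107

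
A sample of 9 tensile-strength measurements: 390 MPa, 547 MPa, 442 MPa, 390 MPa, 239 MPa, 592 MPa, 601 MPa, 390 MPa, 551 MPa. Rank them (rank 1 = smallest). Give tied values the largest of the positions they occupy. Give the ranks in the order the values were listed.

Sorted (ascending): 239, 390, 390, 390, 442, 547, 551, 592, 601
The 3 values of 390 occupy positions 2–4 → each gets rank 4.

4, 6, 5, 4, 1, 8, 9, 4, 7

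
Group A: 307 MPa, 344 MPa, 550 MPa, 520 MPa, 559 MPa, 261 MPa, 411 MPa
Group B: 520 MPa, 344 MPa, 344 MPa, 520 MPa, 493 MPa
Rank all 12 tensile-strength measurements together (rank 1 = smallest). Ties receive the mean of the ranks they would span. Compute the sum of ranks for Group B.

Sorted (ascending): 261, 307, 344, 344, 344, 411, 493, 520, 520, 520, 550, 559
The 3 values of 344 occupy positions 3–5 → average rank 4.
The 3 values of 520 occupy positions 8–10 → average rank 9.
Group B values → pooled ranks: 520→9, 344→4, 344→4, 520→9, 493→7
Rank sum = 9 + 4 + 4 + 9 + 7 = 33

33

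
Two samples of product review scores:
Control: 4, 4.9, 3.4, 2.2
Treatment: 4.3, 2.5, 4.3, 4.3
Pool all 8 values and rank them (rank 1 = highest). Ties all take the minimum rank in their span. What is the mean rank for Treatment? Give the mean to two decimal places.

3.25

Sorted (descending): 4.9, 4.3, 4.3, 4.3, 4, 3.4, 2.5, 2.2
The 3 values of 4.3 occupy positions 2–4 → each gets rank 2.
Treatment values → pooled ranks: 4.3→2, 2.5→7, 4.3→2, 4.3→2
Mean rank = (2 + 7 + 2 + 2) / 4 = 3.25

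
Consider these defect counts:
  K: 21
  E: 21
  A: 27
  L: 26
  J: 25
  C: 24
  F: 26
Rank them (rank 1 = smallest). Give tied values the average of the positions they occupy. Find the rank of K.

Sorted (ascending): 21, 21, 24, 25, 26, 26, 27
The 2 values of 21 occupy positions 1–2 → average rank (1+2)/2 = 1.5.
The 2 values of 26 occupy positions 5–6 → average rank (5+6)/2 = 5.5.
K has value 21 → rank 1.5.

1.5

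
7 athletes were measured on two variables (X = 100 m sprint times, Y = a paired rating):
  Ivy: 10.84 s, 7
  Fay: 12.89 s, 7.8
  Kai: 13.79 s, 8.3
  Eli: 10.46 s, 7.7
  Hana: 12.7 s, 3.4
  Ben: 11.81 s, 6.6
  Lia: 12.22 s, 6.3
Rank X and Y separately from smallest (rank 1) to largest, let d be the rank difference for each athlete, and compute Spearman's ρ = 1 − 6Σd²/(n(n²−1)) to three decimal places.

Ranks of variable 1: 2, 6, 7, 1, 5, 3, 4
Ranks of variable 2: 4, 6, 7, 5, 1, 3, 2
d = r₁ − r₂: -2, 0, 0, -4, 4, 0, 2
d²: 4, 0, 0, 16, 16, 0, 4; Σd² = 40
ρ = 1 − 6·40/(7·48) = 1 − 240/336 = 0.286

0.286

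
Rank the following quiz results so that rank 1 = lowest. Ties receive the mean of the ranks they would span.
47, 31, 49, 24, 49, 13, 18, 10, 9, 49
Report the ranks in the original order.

7, 6, 9, 5, 9, 3, 4, 2, 1, 9

Sorted (ascending): 9, 10, 13, 18, 24, 31, 47, 49, 49, 49
The 3 values of 49 occupy positions 8–10 → average rank 9.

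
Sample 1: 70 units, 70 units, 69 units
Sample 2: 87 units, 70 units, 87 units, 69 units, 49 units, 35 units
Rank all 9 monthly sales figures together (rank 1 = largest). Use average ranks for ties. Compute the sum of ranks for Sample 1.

Sorted (descending): 87, 87, 70, 70, 70, 69, 69, 49, 35
The 2 values of 87 occupy positions 1–2 → average rank (1+2)/2 = 1.5.
The 3 values of 70 occupy positions 3–5 → average rank 4.
The 2 values of 69 occupy positions 6–7 → average rank (6+7)/2 = 6.5.
Sample 1 values → pooled ranks: 70→4, 70→4, 69→6.5
Rank sum = 4 + 4 + 6.5 = 14.5

14.5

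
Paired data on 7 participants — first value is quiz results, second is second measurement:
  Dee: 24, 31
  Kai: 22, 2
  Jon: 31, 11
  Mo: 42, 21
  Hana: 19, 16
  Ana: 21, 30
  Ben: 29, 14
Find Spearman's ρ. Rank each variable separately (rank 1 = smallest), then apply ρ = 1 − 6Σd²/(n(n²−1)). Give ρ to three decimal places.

-0.107

Ranks of variable 1: 4, 3, 6, 7, 1, 2, 5
Ranks of variable 2: 7, 1, 2, 5, 4, 6, 3
d = r₁ − r₂: -3, 2, 4, 2, -3, -4, 2
d²: 9, 4, 16, 4, 9, 16, 4; Σd² = 62
ρ = 1 − 6·62/(7·48) = 1 − 372/336 = -0.107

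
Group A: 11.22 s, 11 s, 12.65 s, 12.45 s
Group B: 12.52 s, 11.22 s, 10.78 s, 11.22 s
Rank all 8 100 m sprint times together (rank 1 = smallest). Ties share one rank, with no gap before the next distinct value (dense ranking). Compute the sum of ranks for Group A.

Sorted (ascending): 10.78, 11, 11.22, 11.22, 11.22, 12.45, 12.52, 12.65
The 3 values of 11.22 share dense rank 3.
Remaining distinct values take the next consecutive integers.
Group A values → pooled ranks: 11.22→3, 11→2, 12.65→6, 12.45→4
Rank sum = 3 + 2 + 6 + 4 = 15

15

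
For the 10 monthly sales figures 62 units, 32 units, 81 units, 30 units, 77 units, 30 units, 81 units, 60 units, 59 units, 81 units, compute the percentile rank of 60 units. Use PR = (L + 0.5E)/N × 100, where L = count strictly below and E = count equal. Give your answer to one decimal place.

N = 10.
Strictly below 60: 4. Equal to 60: 1.
PR = (4 + 0.5·1)/10 × 100 = 45.0

45.0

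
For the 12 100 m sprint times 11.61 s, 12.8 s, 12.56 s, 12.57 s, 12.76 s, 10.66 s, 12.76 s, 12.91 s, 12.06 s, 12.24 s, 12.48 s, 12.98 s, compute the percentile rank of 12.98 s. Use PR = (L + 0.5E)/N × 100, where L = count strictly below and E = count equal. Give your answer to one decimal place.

N = 12.
Strictly below 12.98: 11. Equal to 12.98: 1.
PR = (11 + 0.5·1)/12 × 100 = 95.8

95.8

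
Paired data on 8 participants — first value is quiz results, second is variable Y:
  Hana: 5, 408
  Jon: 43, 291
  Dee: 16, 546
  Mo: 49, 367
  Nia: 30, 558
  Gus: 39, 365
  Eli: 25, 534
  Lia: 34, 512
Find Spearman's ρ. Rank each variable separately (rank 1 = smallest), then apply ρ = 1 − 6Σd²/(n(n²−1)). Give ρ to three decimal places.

-0.619

Ranks of variable 1: 1, 7, 2, 8, 4, 6, 3, 5
Ranks of variable 2: 4, 1, 7, 3, 8, 2, 6, 5
d = r₁ − r₂: -3, 6, -5, 5, -4, 4, -3, 0
d²: 9, 36, 25, 25, 16, 16, 9, 0; Σd² = 136
ρ = 1 − 6·136/(8·63) = 1 − 816/504 = -0.619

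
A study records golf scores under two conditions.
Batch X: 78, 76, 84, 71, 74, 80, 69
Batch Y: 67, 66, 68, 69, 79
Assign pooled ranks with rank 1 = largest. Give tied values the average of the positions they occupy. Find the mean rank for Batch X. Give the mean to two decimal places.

Sorted (descending): 84, 80, 79, 78, 76, 74, 71, 69, 69, 68, 67, 66
The 2 values of 69 occupy positions 8–9 → average rank (8+9)/2 = 8.5.
Batch X values → pooled ranks: 78→4, 76→5, 84→1, 71→7, 74→6, 80→2, 69→8.5
Mean rank = (4 + 5 + 1 + 7 + 6 + 2 + 8.5) / 7 = 4.79

4.79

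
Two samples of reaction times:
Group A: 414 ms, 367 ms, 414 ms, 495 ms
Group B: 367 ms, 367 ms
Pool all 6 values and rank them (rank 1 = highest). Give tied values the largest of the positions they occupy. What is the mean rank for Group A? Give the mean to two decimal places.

Sorted (descending): 495, 414, 414, 367, 367, 367
The 2 values of 414 occupy positions 2–3 → each gets rank 3.
The 3 values of 367 occupy positions 4–6 → each gets rank 6.
Group A values → pooled ranks: 414→3, 367→6, 414→3, 495→1
Mean rank = (3 + 6 + 3 + 1) / 4 = 3.25

3.25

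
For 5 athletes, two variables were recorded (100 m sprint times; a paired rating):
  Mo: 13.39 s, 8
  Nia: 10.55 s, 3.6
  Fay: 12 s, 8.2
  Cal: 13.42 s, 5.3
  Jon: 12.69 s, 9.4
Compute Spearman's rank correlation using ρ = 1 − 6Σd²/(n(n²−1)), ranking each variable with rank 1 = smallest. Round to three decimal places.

0.100

Ranks of variable 1: 4, 1, 2, 5, 3
Ranks of variable 2: 3, 1, 4, 2, 5
d = r₁ − r₂: 1, 0, -2, 3, -2
d²: 1, 0, 4, 9, 4; Σd² = 18
ρ = 1 − 6·18/(5·24) = 1 − 108/120 = 0.100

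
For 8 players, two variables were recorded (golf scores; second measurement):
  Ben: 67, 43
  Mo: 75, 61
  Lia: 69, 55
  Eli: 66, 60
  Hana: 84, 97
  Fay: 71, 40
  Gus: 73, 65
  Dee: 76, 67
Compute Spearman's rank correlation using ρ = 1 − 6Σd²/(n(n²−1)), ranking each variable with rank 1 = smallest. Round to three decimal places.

0.762

Ranks of variable 1: 2, 6, 3, 1, 8, 4, 5, 7
Ranks of variable 2: 2, 5, 3, 4, 8, 1, 6, 7
d = r₁ − r₂: 0, 1, 0, -3, 0, 3, -1, 0
d²: 0, 1, 0, 9, 0, 9, 1, 0; Σd² = 20
ρ = 1 − 6·20/(8·63) = 1 − 120/504 = 0.762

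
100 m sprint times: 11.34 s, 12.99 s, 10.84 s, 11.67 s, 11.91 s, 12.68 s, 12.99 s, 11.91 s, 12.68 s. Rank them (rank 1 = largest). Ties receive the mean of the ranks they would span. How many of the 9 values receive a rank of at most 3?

Sorted (descending): 12.99, 12.99, 12.68, 12.68, 11.91, 11.91, 11.67, 11.34, 10.84
The 2 values of 12.99 occupy positions 1–2 → average rank (1+2)/2 = 1.5.
The 2 values of 12.68 occupy positions 3–4 → average rank (3+4)/2 = 3.5.
The 2 values of 11.91 occupy positions 5–6 → average rank (5+6)/2 = 5.5.
Ranks ≤ 3: {1.5, 1.5} → 2 values.

2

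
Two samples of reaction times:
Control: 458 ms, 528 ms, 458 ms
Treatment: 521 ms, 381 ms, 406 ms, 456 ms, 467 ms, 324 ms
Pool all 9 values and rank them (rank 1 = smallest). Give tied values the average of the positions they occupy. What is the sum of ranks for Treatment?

25

Sorted (ascending): 324, 381, 406, 456, 458, 458, 467, 521, 528
The 2 values of 458 occupy positions 5–6 → average rank (5+6)/2 = 5.5.
Treatment values → pooled ranks: 521→8, 381→2, 406→3, 456→4, 467→7, 324→1
Rank sum = 8 + 2 + 3 + 4 + 7 + 1 = 25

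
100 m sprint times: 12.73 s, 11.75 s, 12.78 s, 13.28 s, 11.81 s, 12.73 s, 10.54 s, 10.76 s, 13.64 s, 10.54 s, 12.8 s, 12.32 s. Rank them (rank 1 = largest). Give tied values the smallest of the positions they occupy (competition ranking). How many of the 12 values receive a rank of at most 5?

6

Sorted (descending): 13.64, 13.28, 12.8, 12.78, 12.73, 12.73, 12.32, 11.81, 11.75, 10.76, 10.54, 10.54
The 2 values of 12.73 occupy positions 5–6 → each gets rank 5.
The 2 values of 10.54 occupy positions 11–12 → each gets rank 11.
Ranks ≤ 5: {1, 2, 3, 4, 5, 5} → 6 values.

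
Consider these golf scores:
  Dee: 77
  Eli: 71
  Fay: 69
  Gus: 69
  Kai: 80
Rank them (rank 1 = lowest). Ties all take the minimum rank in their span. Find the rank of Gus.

1

Sorted (ascending): 69, 69, 71, 77, 80
The 2 values of 69 occupy positions 1–2 → each gets rank 1.
Gus has value 69 → rank 1.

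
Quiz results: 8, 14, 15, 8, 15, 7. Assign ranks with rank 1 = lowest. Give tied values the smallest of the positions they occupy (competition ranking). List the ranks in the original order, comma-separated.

Sorted (ascending): 7, 8, 8, 14, 15, 15
The 2 values of 8 occupy positions 2–3 → each gets rank 2.
The 2 values of 15 occupy positions 5–6 → each gets rank 5.

2, 4, 5, 2, 5, 1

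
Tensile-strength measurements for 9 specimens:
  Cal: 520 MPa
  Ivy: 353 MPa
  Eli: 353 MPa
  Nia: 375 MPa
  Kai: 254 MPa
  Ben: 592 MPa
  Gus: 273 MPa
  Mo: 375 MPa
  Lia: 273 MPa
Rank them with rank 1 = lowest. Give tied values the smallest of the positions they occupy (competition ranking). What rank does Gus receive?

2

Sorted (ascending): 254, 273, 273, 353, 353, 375, 375, 520, 592
The 2 values of 273 occupy positions 2–3 → each gets rank 2.
The 2 values of 353 occupy positions 4–5 → each gets rank 4.
The 2 values of 375 occupy positions 6–7 → each gets rank 6.
Gus has value 273 MPa → rank 2.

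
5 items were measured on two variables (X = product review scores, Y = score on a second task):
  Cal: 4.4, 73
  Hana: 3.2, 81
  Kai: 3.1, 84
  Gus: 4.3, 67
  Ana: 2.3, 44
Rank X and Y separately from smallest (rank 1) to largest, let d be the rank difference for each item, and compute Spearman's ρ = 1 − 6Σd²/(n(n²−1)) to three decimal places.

Ranks of variable 1: 5, 3, 2, 4, 1
Ranks of variable 2: 3, 4, 5, 2, 1
d = r₁ − r₂: 2, -1, -3, 2, 0
d²: 4, 1, 9, 4, 0; Σd² = 18
ρ = 1 − 6·18/(5·24) = 1 − 108/120 = 0.100

0.100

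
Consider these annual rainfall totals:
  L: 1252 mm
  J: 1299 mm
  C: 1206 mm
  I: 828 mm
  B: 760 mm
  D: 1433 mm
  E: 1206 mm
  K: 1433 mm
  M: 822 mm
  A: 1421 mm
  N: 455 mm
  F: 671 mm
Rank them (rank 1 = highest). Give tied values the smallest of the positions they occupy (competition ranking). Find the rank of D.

Sorted (descending): 1433, 1433, 1421, 1299, 1252, 1206, 1206, 828, 822, 760, 671, 455
The 2 values of 1433 occupy positions 1–2 → each gets rank 1.
The 2 values of 1206 occupy positions 6–7 → each gets rank 6.
D has value 1433 mm → rank 1.

1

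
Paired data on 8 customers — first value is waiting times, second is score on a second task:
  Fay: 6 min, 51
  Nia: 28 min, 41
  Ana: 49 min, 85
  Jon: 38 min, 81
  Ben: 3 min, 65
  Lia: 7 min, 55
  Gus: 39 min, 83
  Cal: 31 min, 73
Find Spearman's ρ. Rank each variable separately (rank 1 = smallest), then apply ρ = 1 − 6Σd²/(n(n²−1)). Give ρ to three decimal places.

0.786

Ranks of variable 1: 2, 4, 8, 6, 1, 3, 7, 5
Ranks of variable 2: 2, 1, 8, 6, 4, 3, 7, 5
d = r₁ − r₂: 0, 3, 0, 0, -3, 0, 0, 0
d²: 0, 9, 0, 0, 9, 0, 0, 0; Σd² = 18
ρ = 1 − 6·18/(8·63) = 1 − 108/504 = 0.786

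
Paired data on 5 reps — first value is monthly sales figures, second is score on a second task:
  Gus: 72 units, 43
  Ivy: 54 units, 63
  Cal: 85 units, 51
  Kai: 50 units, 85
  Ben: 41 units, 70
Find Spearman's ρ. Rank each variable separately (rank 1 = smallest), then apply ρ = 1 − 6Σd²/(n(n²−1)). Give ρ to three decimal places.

-0.800

Ranks of variable 1: 4, 3, 5, 2, 1
Ranks of variable 2: 1, 3, 2, 5, 4
d = r₁ − r₂: 3, 0, 3, -3, -3
d²: 9, 0, 9, 9, 9; Σd² = 36
ρ = 1 − 6·36/(5·24) = 1 − 216/120 = -0.800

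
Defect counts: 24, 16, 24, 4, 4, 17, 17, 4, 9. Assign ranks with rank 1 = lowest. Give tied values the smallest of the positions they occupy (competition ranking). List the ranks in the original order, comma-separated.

Sorted (ascending): 4, 4, 4, 9, 16, 17, 17, 24, 24
The 3 values of 4 occupy positions 1–3 → each gets rank 1.
The 2 values of 17 occupy positions 6–7 → each gets rank 6.
The 2 values of 24 occupy positions 8–9 → each gets rank 8.

8, 5, 8, 1, 1, 6, 6, 1, 4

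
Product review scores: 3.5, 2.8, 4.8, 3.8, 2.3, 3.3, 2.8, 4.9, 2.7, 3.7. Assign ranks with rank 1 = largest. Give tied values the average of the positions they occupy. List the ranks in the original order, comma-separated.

Sorted (descending): 4.9, 4.8, 3.8, 3.7, 3.5, 3.3, 2.8, 2.8, 2.7, 2.3
The 2 values of 2.8 occupy positions 7–8 → average rank (7+8)/2 = 7.5.

5, 7.5, 2, 3, 10, 6, 7.5, 1, 9, 4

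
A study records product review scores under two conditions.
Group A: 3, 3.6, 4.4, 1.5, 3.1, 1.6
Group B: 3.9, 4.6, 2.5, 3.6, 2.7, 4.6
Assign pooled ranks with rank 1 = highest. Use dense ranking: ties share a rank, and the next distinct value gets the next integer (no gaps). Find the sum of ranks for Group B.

24

Sorted (descending): 4.6, 4.6, 4.4, 3.9, 3.6, 3.6, 3.1, 3, 2.7, 2.5, 1.6, 1.5
The 2 values of 4.6 share dense rank 1.
The 2 values of 3.6 share dense rank 4.
Remaining distinct values take the next consecutive integers.
Group B values → pooled ranks: 3.9→3, 4.6→1, 2.5→8, 3.6→4, 2.7→7, 4.6→1
Rank sum = 3 + 1 + 8 + 4 + 7 + 1 = 24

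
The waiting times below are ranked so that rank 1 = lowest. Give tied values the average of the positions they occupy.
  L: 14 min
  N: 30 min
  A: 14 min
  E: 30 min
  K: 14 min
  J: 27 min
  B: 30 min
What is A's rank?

Sorted (ascending): 14, 14, 14, 27, 30, 30, 30
The 3 values of 14 occupy positions 1–3 → average rank 2.
The 3 values of 30 occupy positions 5–7 → average rank 6.
A has value 14 min → rank 2.

2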